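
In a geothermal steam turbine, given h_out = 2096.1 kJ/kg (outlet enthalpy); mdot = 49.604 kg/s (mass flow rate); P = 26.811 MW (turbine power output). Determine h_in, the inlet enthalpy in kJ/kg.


h_in = h_out + P * 1000 / mdot
h_in = 2096.1 + 26.811 * 1000 / 49.604
h_in = 2636.6 kJ/kg


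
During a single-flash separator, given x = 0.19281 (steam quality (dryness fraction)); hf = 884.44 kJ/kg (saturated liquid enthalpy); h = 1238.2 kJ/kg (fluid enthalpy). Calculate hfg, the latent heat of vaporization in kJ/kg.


hfg = (h - hf) / x
hfg = (1238.2 - 884.44) / 0.19281
hfg = 1834.8 kJ/kg


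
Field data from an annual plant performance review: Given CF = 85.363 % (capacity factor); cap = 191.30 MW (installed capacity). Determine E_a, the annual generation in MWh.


E_a = CF / 100 * cap * 8760
E_a = 85.363 / 100 * 191.30 * 8760
E_a = 1.4305e+06 MWh


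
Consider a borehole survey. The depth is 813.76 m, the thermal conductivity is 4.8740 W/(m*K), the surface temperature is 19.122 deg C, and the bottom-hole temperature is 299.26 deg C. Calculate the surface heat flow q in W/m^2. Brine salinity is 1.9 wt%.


Step 1: grad = (T_d - T_surf)/d * 1000 = (299.26 - 19.122)/813.76 * 1000 = 344.2514 deg C/km
Step 2: q = k * grad / 1000 = 4.874 * 344.2514 / 1000 = 1.6779 W/m^2
q = 1.6779 W/m^2


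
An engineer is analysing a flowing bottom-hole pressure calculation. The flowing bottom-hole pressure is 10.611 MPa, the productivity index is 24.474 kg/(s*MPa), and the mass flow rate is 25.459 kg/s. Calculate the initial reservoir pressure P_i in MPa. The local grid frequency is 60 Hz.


P_i = P_wf + mdot / PI
P_i = 10.611 + 25.459 / 24.474
P_i = 11.651 MPa


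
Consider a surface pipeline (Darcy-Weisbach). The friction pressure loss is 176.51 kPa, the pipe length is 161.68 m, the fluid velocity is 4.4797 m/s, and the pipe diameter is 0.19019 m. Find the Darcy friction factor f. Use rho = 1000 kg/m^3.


f = dP*1000 / ((L/D)*(rho*vel^2/2))
f = 176.51*1000 / ((161.68/0.19019)*(1000*4.4797^2/2))
f = 0.020693


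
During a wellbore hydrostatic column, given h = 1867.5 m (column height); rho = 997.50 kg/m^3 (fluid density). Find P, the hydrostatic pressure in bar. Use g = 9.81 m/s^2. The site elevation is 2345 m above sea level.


P = rho * g * h / 1e6
P = 997.50 * 9.81 * 1867.5 / 1e6
P = 18.27437 MPa
Convert: 18.27437 MPa * 10.0 = 182.74 bar
P = 182.74 bar


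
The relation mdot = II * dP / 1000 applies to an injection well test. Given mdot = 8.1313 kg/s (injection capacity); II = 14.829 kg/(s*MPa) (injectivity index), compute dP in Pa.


dP = mdot * 1000 / II
dP = 8.1313 * 1000 / 14.829
dP = 548.3377 kPa
Convert: 548.3377 kPa * 1000.0 = 5.4834e+05 Pa
dP = 5.4834e+05 Pa


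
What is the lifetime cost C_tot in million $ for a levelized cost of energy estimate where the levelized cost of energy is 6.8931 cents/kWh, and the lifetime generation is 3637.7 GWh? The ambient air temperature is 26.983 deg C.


C_tot = LCOE / 100 * E_tot
C_tot = 6.8931 / 100 * 3637.7
C_tot = 250.75 million $


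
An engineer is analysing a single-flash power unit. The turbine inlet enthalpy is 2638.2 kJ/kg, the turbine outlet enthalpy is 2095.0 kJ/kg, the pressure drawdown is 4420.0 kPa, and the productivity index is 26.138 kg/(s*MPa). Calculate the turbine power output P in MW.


Step 1: mdot = PI * dP / 1000 = 26.138 * 4420.0 / 1000 = 115.5300 kg/s
Step 2: P = mdot*(h_in - h_out)/1000 = 115.5300*(2638.2 - 2095.0)/1000 = 62.756 MW
P = 62.756 MW


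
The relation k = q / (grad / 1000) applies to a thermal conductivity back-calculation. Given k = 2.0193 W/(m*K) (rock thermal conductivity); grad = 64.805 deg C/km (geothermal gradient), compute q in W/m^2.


q = k * grad / 1000
q = 2.0193 * 64.805 / 1000
q = 0.13086 W/m^2


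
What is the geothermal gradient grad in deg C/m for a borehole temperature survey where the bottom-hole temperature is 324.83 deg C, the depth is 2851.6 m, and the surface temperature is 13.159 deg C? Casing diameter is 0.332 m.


grad = (T_d - T_surf) / d * 1000
grad = (324.83 - 13.159) / 2851.6 * 1000
grad = 109.2969 deg C/km
Convert: 109.2969 deg C/km * 0.001 = 0.10930 deg C/m
grad = 0.10930 deg C/m


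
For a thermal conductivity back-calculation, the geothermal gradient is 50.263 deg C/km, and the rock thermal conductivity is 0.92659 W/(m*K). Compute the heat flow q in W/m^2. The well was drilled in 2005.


q = k * grad / 1000
q = 0.92659 * 50.263 / 1000
q = 0.046573 W/m^2


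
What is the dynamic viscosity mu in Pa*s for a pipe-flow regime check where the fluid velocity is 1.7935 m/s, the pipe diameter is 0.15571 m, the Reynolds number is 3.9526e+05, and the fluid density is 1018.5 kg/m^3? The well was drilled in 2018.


mu = rho * vel * D / Re
mu = 1018.5 * 1.7935 * 0.15571 / 3.9526e+05
mu = 0.00071961 Pa*s


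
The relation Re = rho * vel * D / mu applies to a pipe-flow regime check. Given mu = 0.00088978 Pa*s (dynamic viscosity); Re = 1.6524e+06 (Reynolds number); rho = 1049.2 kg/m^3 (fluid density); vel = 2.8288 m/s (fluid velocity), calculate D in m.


D = Re * mu / (rho * vel)
D = 1.6524e+06 * 0.00088978 / (1049.2 * 2.8288)
D = 0.49538 m


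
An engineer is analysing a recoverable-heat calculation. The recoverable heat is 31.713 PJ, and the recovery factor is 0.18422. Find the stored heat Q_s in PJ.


Q_s = Q_rec / RF
Q_s = 31.713 / 0.18422
Q_s = 172.15 PJ


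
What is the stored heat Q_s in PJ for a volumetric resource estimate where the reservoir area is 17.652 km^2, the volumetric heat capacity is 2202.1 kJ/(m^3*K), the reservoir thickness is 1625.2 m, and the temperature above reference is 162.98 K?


Step 1: Vr = A*1e6*hr = 17.652*1e6*1625.2 = 2.868803e+10 m^3
Step 2: Q_s = Vr*rhoc*dT/1e12 = 2.868803e+10*2202.1*162.98/1e12 = 10296 PJ
Q_s = 10296 PJ


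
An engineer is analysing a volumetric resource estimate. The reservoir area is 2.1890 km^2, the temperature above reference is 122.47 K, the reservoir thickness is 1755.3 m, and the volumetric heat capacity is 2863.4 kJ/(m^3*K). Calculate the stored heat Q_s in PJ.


Step 1: Vr = A*1e6*hr = 2.189*1e6*1755.3 = 3.842352e+09 m^3
Step 2: Q_s = Vr*rhoc*dT/1e12 = 3.842352e+09*2863.4*122.47/1e12 = 1347.4 PJ
Q_s = 1347.4 PJ


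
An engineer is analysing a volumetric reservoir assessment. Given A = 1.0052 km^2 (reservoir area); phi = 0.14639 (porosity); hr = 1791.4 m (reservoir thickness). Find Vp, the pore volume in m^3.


Vp = A * 1e6 * hr * phi
Vp = 1.0052 * 1e6 * 1791.4 * 0.14639
Vp = 2.6361e+08 m^3


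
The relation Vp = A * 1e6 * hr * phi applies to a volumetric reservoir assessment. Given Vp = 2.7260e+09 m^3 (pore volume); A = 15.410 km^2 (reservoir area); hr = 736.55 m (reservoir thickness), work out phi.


phi = Vp / (A * 1e6 * hr)
phi = 2.7260e+09 / (15.410 * 1e6 * 736.55)
phi = 0.24017


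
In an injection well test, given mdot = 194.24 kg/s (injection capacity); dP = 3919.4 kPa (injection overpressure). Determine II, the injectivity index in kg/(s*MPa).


II = mdot * 1000 / dP
II = 194.24 * 1000 / 3919.4
II = 49.559 kg/(s*MPa)


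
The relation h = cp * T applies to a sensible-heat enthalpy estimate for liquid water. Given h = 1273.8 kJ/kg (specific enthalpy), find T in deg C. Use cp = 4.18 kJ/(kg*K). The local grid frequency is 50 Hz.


T = h / cp
T = 1273.8 / 4.18
T = 304.74 deg C


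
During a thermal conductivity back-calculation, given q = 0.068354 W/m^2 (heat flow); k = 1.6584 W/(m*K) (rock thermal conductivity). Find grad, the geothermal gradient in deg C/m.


grad = q / k * 1000
grad = 0.068354 / 1.6584 * 1000
grad = 41.21684 deg C/km
Convert: 41.21684 deg C/km * 0.001 = 0.041217 deg C/m
grad = 0.041217 deg C/m


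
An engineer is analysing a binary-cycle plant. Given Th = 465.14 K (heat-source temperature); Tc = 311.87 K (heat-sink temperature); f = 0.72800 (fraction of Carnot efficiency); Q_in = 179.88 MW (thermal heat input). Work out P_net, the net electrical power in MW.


Step 1: eta = (1 - Tc/Th)*f = (1 - 311.87/465.14)*0.728 = 0.2398860
Step 2: P_net = eta * Q_in = 0.2398860 * 179.88 = 43.151 MW
P_net = 43.151 MW


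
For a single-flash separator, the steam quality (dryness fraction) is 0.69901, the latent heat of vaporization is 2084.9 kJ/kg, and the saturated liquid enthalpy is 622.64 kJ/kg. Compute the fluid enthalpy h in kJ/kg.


h = hf + x * hfg
h = 622.64 + 0.69901 * 2084.9
h = 2080.0 kJ/kg


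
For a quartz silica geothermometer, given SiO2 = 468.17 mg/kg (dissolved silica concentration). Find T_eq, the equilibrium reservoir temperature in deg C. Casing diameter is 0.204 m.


T_eq = 1309 / (5.19 - log10(SiO2)) - 273.15
T_eq = 1309 / (5.19 - log10(468.17)) - 273.15
T_eq = 246.38 deg C


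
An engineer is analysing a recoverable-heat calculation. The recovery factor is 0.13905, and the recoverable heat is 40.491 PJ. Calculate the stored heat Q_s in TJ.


Q_s = Q_rec / RF
Q_s = 40.491 / 0.13905
Q_s = 291.1974 PJ
Convert: 291.1974 PJ * 1000.0 = 2.9120e+05 TJ
Q_s = 2.9120e+05 TJ


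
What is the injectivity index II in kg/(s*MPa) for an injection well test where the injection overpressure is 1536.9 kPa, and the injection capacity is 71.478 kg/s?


II = mdot * 1000 / dP
II = 71.478 * 1000 / 1536.9
II = 46.508 kg/(s*MPa)


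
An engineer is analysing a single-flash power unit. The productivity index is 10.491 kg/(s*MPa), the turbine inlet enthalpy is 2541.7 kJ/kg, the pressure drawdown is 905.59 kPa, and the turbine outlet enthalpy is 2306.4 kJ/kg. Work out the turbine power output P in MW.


Step 1: mdot = PI * dP / 1000 = 10.491 * 905.59 / 1000 = 9.500545 kg/s
Step 2: P = mdot*(h_in - h_out)/1000 = 9.500545*(2541.7 - 2306.4)/1000 = 2.2355 MW
P = 2.2355 MW


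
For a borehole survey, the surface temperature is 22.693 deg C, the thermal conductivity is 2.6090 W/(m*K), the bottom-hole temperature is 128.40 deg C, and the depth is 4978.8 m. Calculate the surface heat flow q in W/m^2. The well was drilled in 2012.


Step 1: grad = (T_d - T_surf)/d * 1000 = (128.4 - 22.693)/4978.8 * 1000 = 21.23142 deg C/km
Step 2: q = k * grad / 1000 = 2.609 * 21.23142 / 1000 = 0.055393 W/m^2
q = 0.055393 W/m^2


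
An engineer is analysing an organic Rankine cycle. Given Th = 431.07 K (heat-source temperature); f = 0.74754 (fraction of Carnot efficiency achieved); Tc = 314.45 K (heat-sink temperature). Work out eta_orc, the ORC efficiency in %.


eta_orc = (1 - Tc/Th) * f * 100
eta_orc = (1 - 314.45/431.07) * 0.74754 * 100
eta_orc = 20.224 %


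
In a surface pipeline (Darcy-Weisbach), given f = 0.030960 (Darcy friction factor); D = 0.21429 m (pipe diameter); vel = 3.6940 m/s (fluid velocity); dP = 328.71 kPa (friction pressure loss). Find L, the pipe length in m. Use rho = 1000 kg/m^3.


L = dP*1000*D / (f*rho*vel^2/2)
L = 328.71*1000*0.21429 / (0.030960*1000*3.6940^2/2)
L = 333.46 m


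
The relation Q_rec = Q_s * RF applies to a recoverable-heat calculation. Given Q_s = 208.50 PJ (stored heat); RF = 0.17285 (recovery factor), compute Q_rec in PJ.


Q_rec = Q_s * RF
Q_rec = 208.50 * 0.17285
Q_rec = 36.039 PJ


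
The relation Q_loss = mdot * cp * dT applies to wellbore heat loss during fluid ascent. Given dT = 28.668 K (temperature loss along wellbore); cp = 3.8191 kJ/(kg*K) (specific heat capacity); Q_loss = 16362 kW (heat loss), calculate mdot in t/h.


mdot = Q_loss / (cp * dT)
mdot = 16362 / (3.8191 * 28.668)
mdot = 149.4438 kg/s
Convert: 149.4438 kg/s * 3.6 = 538.00 t/h
mdot = 538.00 t/h


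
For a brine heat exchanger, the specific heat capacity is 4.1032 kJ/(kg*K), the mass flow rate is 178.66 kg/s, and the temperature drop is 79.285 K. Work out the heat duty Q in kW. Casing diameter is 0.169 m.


Q = mdot * cp * dT / 1000
Q = 178.66 * 4.1032 * 79.285 / 1000
Q = 58.12207 MW
Convert: 58.12207 MW * 1000.0 = 58122 kW
Q = 58122 kW


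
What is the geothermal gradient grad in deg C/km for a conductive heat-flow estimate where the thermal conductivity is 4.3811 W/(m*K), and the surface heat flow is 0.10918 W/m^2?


grad = q * 1000 / k
grad = 0.10918 * 1000 / 4.3811
grad = 24.921 deg C/km


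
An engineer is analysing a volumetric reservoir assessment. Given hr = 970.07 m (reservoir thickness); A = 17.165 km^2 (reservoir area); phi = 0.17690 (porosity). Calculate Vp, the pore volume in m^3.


Vp = A * 1e6 * hr * phi
Vp = 17.165 * 1e6 * 970.07 * 0.17690
Vp = 2.9456e+09 m^3


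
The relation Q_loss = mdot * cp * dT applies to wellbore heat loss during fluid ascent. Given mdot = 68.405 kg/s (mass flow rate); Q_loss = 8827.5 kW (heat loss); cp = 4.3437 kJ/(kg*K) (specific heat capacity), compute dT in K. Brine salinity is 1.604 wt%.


dT = Q_loss / (mdot * cp)
dT = 8827.5 / (68.405 * 4.3437)
dT = 29.709 K


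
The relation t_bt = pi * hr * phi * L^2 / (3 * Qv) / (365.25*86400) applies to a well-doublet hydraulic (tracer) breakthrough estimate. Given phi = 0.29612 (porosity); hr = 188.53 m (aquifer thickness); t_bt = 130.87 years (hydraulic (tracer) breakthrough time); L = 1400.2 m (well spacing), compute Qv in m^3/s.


Qv = pi*hr*phi*L^2 / (3*t_bt*365.25*86400)
Qv = pi*188.53*0.29612*1400.2^2 / (3*130.87*365.25*86400)
Qv = 0.027753 m^3/s


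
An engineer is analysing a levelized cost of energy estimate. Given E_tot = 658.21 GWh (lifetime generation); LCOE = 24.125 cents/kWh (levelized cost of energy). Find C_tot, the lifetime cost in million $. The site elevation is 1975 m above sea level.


C_tot = LCOE / 100 * E_tot
C_tot = 24.125 / 100 * 658.21
C_tot = 158.79 million $


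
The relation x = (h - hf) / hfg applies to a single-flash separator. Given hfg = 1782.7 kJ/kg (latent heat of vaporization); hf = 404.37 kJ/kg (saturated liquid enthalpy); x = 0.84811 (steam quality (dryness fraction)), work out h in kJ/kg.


h = hf + x * hfg
h = 404.37 + 0.84811 * 1782.7
h = 1916.3 kJ/kg


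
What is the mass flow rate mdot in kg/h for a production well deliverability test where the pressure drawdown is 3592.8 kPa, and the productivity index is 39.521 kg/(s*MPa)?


mdot = PI * dP / 1000
mdot = 39.521 * 3592.8 / 1000
mdot = 141.9910 kg/s
Convert: 141.9910 kg/s * 3600.0 = 5.1117e+05 kg/h
mdot = 5.1117e+05 kg/h


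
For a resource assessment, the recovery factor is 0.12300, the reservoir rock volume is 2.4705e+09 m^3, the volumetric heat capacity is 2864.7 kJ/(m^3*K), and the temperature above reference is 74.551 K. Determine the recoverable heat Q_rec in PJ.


Step 1: Q_s = Vr*rhoc*dT/1e12 = 2.4705e+09*2864.7*74.551/1e12 = 527.6154 PJ
Step 2: Q_rec = Q_s * RF = 527.6154 * 0.123 = 64.897 PJ
Q_rec = 64.897 PJ


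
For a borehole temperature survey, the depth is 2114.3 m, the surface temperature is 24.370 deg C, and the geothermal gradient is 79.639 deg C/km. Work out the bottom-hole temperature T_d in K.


T_d = T_surf + grad * d / 1000
T_d = 24.370 + 79.639 * 2114.3 / 1000
T_d = 192.7507 deg C
Convert to K: 192.7507 + 273.15 = 465.90 K
T_d = 465.90 K


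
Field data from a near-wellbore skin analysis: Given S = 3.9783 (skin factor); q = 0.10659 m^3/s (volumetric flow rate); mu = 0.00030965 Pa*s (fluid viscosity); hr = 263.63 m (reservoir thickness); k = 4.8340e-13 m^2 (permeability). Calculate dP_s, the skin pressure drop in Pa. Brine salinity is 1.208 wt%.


dP_s = S * q * mu / (2*pi*k*hr) / 1000
dP_s = 3.9783 * 0.10659 * 0.00030965 / (2*pi*4.8340e-13*263.63) / 1000
dP_s = 163.9849 kPa
Convert: 163.9849 kPa * 1000.0 = 1.6398e+05 Pa
dP_s = 1.6398e+05 Pa


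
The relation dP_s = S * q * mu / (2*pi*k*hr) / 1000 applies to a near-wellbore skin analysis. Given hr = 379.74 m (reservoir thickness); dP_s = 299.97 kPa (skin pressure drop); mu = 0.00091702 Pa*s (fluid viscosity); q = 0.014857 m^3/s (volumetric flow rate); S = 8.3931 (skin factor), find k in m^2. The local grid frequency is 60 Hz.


k = S*q*mu / (2*pi*dP_s*1000*hr)
k = 8.3931*0.014857*0.00091702 / (2*pi*299.97*1000*379.74)
k = 1.5977e-13 m^2


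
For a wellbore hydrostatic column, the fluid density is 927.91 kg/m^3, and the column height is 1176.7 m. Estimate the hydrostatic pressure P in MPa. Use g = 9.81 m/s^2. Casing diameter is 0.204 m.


P = rho * g * h / 1e6
P = 927.91 * 9.81 * 1176.7 / 1e6
P = 10.711 MPa


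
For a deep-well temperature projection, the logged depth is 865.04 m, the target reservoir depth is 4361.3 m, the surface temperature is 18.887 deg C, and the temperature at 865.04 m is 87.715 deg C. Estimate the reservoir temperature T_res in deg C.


Step 1: grad = (T_d1 - T_surf)/d1 * 1000 = (87.715 - 18.887)/865.04 * 1000 = 79.56626 deg C/km
Step 2: T_res = T_surf + grad*d2/1000 = 18.887 + 79.56626*4361.3/1000 = 365.90 deg C
T_res = 365.90 deg C


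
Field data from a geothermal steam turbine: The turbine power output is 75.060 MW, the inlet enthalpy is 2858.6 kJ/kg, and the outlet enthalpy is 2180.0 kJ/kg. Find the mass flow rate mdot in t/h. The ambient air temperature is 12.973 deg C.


mdot = P * 1000 / (h_in - h_out)
mdot = 75.060 * 1000 / (2858.6 - 2180.0)
mdot = 110.6101 kg/s
Convert: 110.6101 kg/s * 3.6 = 398.20 t/h
mdot = 398.20 t/h


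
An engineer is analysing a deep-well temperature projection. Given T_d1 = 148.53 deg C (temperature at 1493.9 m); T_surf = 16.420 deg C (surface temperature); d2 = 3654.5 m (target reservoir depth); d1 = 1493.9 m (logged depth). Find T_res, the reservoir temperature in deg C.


Step 1: grad = (T_d1 - T_surf)/d1 * 1000 = (148.53 - 16.42)/1493.9 * 1000 = 88.43296 deg C/km
Step 2: T_res = T_surf + grad*d2/1000 = 16.42 + 88.43296*3654.5/1000 = 339.60 deg C
T_res = 339.60 deg C


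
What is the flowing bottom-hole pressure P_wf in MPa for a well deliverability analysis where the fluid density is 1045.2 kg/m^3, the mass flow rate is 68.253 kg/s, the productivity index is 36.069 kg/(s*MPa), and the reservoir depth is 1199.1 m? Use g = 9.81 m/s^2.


Step 1: P_i = rho*g*h/1e6 = 1045.2*9.81*1199.1/1e6 = 12.29487 MPa
Step 2: P_wf = P_i - mdot/PI = 12.29487 - 68.253/36.069 = 10.403 MPa
P_wf = 10.403 MPa


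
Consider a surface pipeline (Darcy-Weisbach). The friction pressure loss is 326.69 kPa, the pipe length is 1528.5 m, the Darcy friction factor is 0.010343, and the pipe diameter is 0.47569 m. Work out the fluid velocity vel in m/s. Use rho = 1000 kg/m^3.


vel = sqrt(dP*1000*2*D / (f*L*rho))
vel = sqrt(326.69*1000*2*0.47569 / (0.010343*1528.5*1000))
vel = 4.4339 m/s


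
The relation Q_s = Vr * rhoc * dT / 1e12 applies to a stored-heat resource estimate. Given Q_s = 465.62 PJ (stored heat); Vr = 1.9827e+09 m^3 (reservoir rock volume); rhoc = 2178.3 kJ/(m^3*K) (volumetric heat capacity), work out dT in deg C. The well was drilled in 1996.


dT = Q_s * 1e12 / (Vr * rhoc)
dT = 465.62 * 1e12 / (1.9827e+09 * 2178.3)
dT = 107.8095 K
Convert (temperature difference, 1 K = 1 deg C): 107.8095 K = 107.8095 deg C
dT = 107.81 deg C


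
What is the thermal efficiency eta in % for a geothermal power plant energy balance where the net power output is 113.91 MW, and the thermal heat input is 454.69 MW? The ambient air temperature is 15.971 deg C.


eta = W_net / Q_in * 100
eta = 113.91 / 454.69 * 100
eta = 25.052 %


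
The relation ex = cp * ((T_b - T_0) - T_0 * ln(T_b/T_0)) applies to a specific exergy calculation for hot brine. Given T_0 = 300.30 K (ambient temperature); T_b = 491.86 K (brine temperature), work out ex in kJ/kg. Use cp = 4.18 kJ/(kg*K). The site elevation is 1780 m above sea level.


ex = cp * ((T_b - T_0) - T_0 * ln(T_b/T_0))
ex = 4.18 * ((491.86 - 300.30) - 300.30 * ln(491.86/300.30))
ex = 181.36 kJ/kg


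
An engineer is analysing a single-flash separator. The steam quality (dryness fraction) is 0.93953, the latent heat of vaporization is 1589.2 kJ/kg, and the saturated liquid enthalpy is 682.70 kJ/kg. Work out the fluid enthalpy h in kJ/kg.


h = hf + x * hfg
h = 682.70 + 0.93953 * 1589.2
h = 2175.8 kJ/kg


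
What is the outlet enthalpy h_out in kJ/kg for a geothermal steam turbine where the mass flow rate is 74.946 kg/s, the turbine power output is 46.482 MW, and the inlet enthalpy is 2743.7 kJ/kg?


h_out = h_in - P * 1000 / mdot
h_out = 2743.7 - 46.482 * 1000 / 74.946
h_out = 2123.5 kJ/kg


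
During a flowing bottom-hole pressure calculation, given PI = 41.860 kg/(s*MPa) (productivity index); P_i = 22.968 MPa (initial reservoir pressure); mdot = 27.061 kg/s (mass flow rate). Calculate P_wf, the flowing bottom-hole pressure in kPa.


P_wf = P_i - mdot / PI
P_wf = 22.968 - 27.061 / 41.860
P_wf = 22.32154 MPa
Convert: 22.32154 MPa * 1000.0 = 22322 kPa
P_wf = 22322 kPa


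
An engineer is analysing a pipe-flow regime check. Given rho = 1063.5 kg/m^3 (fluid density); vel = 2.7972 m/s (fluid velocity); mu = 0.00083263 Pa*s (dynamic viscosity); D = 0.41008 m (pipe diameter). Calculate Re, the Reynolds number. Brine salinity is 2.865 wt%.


Re = rho * vel * D / mu
Re = 1063.5 * 2.7972 * 0.41008 / 0.00083263
Re = 1.4651e+06


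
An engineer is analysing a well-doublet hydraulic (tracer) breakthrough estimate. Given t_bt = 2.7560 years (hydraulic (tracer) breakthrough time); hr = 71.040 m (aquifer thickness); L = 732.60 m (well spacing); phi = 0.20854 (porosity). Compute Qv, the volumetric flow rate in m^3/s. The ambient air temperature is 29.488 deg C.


Qv = pi*hr*phi*L^2 / (3*t_bt*365.25*86400)
Qv = pi*71.040*0.20854*732.60^2 / (3*2.7560*365.25*86400)
Qv = 0.095735 m^3/s


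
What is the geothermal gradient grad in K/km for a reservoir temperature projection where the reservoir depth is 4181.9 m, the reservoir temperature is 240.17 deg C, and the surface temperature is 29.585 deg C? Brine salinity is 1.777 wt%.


grad = (T_res - T_surf) / d * 1000
grad = (240.17 - 29.585) / 4181.9 * 1000
grad = 50.35630 deg C/km
Convert: 50.35630 deg C/km * 1.0 = 50.356 K/km
grad = 50.356 K/km


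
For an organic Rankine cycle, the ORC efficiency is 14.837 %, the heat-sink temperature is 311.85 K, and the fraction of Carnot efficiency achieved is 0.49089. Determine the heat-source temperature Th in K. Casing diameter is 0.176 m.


Th = Tc / (1 - (eta_orc/100)/f)
Th = 311.85 / (1 - (14.837/100)/0.49089)
Th = 446.93 K


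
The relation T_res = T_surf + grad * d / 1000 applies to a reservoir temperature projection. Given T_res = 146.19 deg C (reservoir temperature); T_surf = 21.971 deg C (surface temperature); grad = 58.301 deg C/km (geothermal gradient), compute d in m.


d = (T_res - T_surf) / grad * 1000
d = (146.19 - 21.971) / 58.301 * 1000
d = 2130.6 m


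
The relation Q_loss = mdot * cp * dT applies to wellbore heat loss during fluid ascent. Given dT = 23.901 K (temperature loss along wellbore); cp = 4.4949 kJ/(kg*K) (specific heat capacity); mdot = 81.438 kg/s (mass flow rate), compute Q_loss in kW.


Q_loss = mdot * cp * dT
Q_loss = 81.438 * 4.4949 * 23.901
Q_loss = 8749.1 kW


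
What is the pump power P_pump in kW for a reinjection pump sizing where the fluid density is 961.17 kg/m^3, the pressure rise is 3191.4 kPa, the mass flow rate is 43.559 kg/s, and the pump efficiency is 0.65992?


P_pump = mdot * dP / (rho * eta)
P_pump = 43.559 * 3191.4 / (961.17 * 0.65992)
P_pump = 219.16 kW


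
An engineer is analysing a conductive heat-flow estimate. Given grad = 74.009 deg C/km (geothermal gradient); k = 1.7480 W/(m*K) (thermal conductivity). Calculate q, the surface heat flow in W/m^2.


q = k * grad / 1000
q = 1.7480 * 74.009 / 1000
q = 0.12937 W/m^2


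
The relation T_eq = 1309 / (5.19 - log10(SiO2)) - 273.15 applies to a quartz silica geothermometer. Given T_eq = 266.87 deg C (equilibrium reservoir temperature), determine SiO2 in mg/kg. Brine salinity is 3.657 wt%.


SiO2 = 10^(5.19 - 1309/(T_eq + 273.15))
SiO2 = 10^(5.19 - 1309/(266.87 + 273.15))
SiO2 = 583.47 mg/kg


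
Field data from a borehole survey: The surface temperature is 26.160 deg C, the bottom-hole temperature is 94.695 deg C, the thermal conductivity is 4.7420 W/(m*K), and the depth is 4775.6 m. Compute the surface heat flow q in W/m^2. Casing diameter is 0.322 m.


Step 1: grad = (T_d - T_surf)/d * 1000 = (94.695 - 26.16)/4775.6 * 1000 = 14.35108 deg C/km
Step 2: q = k * grad / 1000 = 4.742 * 14.35108 / 1000 = 0.068053 W/m^2
q = 0.068053 W/m^2


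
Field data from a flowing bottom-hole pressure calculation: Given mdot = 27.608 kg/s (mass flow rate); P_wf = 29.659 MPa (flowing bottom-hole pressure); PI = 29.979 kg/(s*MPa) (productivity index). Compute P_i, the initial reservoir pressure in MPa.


P_i = P_wf + mdot / PI
P_i = 29.659 + 27.608 / 29.979
P_i = 30.580 MPa


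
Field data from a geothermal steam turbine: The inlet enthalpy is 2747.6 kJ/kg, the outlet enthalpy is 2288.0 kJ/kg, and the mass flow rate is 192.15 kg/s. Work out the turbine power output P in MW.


P = mdot * (h_in - h_out) / 1000
P = 192.15 * (2747.6 - 2288.0) / 1000
P = 88.312 MW


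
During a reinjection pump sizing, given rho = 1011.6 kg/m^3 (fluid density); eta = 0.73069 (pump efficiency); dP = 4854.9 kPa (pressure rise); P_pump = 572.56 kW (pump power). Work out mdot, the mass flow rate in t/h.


mdot = P_pump * rho * eta / dP
mdot = 572.56 * 1011.6 * 0.73069 / 4854.9
mdot = 87.17314 kg/s
Convert: 87.17314 kg/s * 3.6 = 313.82 t/h
mdot = 313.82 t/h


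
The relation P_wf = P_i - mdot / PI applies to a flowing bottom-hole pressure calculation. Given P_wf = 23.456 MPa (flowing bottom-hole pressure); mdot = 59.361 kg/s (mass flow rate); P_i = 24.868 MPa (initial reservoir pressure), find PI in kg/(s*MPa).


PI = mdot / (P_i - P_wf)
PI = 59.361 / (24.868 - 23.456)
PI = 42.040 kg/(s*MPa)


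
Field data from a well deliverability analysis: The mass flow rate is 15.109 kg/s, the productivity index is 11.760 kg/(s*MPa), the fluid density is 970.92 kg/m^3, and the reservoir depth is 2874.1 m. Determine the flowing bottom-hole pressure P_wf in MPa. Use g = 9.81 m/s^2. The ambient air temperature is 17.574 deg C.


Step 1: P_i = rho*g*h/1e6 = 970.92*9.81*2874.1/1e6 = 27.37501 MPa
Step 2: P_wf = P_i - mdot/PI = 27.37501 - 15.109/11.76 = 26.090 MPa
P_wf = 26.090 MPa


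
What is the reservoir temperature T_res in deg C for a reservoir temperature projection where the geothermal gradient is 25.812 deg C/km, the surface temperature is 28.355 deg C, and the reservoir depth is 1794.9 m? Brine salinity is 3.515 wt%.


T_res = T_surf + grad * d / 1000
T_res = 28.355 + 25.812 * 1794.9 / 1000
T_res = 74.685 deg C


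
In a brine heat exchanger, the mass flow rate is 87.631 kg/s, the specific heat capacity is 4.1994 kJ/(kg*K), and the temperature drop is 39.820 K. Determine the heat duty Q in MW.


Q = mdot * cp * dT / 1000
Q = 87.631 * 4.1994 * 39.820 / 1000
Q = 14.654 MW


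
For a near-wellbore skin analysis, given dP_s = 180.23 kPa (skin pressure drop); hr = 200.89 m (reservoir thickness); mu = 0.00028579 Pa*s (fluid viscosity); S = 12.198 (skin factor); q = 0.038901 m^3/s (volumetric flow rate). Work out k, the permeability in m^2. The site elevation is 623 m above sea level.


k = S*q*mu / (2*pi*dP_s*1000*hr)
k = 12.198*0.038901*0.00028579 / (2*pi*180.23*1000*200.89)
k = 5.9612e-13 m^2


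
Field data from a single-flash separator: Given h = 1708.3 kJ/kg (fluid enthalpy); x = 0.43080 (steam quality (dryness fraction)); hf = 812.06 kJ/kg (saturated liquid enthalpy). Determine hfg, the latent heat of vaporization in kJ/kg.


hfg = (h - hf) / x
hfg = (1708.3 - 812.06) / 0.43080
hfg = 2080.4 kJ/kg


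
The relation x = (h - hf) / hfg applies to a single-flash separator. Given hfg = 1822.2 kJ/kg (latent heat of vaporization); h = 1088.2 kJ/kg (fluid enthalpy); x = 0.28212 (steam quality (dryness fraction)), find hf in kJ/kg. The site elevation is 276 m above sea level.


hf = h - x * hfg
hf = 1088.2 - 0.28212 * 1822.2
hf = 574.12 kJ/kg


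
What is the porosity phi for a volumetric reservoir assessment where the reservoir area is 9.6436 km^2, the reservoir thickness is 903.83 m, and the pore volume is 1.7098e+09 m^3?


phi = Vp / (A * 1e6 * hr)
phi = 1.7098e+09 / (9.6436 * 1e6 * 903.83)
phi = 0.19616


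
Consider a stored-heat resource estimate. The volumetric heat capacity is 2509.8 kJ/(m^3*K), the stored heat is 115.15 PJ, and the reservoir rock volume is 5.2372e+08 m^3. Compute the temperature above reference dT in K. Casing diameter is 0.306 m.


dT = Q_s * 1e12 / (Vr * rhoc)
dT = 115.15 * 1e12 / (5.2372e+08 * 2509.8)
dT = 87.604 K


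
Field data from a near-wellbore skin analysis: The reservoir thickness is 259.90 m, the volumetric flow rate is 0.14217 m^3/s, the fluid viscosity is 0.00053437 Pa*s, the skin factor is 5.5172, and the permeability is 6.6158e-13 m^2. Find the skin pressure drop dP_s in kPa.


dP_s = S * q * mu / (2*pi*k*hr) / 1000
dP_s = 5.5172 * 0.14217 * 0.00053437 / (2*pi*6.6158e-13*259.90) / 1000
dP_s = 387.97 kPa


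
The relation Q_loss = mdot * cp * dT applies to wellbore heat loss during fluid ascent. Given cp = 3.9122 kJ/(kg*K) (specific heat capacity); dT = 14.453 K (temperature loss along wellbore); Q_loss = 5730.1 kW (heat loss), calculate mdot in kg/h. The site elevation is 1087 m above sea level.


mdot = Q_loss / (cp * dT)
mdot = 5730.1 / (3.9122 * 14.453)
mdot = 101.3405 kg/s
Convert: 101.3405 kg/s * 3600.0 = 3.6483e+05 kg/h
mdot = 3.6483e+05 kg/h


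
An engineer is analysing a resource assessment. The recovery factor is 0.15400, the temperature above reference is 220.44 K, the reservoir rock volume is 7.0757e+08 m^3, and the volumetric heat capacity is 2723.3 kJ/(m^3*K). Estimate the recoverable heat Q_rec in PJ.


Step 1: Q_s = Vr*rhoc*dT/1e12 = 7.0757e+08*2723.3*220.44/1e12 = 424.7714 PJ
Step 2: Q_rec = Q_s * RF = 424.7714 * 0.154 = 65.415 PJ
Q_rec = 65.415 PJ


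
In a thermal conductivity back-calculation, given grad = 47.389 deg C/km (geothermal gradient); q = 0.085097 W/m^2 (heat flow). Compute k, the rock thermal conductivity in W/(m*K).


k = q / (grad / 1000)
k = 0.085097 / (47.389 / 1000)
k = 1.7957 W/(m*K)


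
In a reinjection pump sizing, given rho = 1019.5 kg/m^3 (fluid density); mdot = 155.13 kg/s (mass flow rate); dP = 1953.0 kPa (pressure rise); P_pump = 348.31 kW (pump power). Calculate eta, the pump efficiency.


eta = mdot * dP / (rho * P_pump)
eta = 155.13 * 1953.0 / (1019.5 * 348.31)
eta = 0.85319


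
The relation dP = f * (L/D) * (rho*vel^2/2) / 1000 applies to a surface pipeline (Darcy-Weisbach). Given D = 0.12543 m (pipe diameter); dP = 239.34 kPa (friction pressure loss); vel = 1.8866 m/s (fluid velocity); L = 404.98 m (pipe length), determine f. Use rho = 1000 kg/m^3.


f = dP*1000 / ((L/D)*(rho*vel^2/2))
f = 239.34*1000 / ((404.98/0.12543)*(1000*1.8866^2/2))
f = 0.041654


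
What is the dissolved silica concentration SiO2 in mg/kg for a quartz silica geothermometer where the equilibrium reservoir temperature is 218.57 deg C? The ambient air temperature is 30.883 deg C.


SiO2 = 10^(5.19 - 1309/(T_eq + 273.15))
SiO2 = 10^(5.19 - 1309/(218.57 + 273.15))
SiO2 = 337.22 mg/kg


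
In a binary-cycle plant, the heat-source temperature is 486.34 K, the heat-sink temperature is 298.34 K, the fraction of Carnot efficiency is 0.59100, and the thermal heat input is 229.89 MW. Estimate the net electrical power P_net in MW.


Step 1: eta = (1 - Tc/Th)*f = (1 - 298.34/486.34)*0.591 = 0.2284575
Step 2: P_net = eta * Q_in = 0.2284575 * 229.89 = 52.520 MW
P_net = 52.520 MW


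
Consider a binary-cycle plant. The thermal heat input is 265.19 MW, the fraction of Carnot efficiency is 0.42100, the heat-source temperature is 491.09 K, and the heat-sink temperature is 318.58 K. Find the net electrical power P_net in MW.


Step 1: eta = (1 - Tc/Th)*f = (1 - 318.58/491.09)*0.421 = 0.1478888
Step 2: P_net = eta * Q_in = 0.1478888 * 265.19 = 39.219 MW
P_net = 39.219 MW


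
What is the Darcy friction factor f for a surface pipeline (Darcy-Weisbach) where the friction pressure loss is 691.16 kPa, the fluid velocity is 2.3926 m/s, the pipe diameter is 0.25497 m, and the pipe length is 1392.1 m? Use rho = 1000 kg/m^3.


f = dP*1000 / ((L/D)*(rho*vel^2/2))
f = 691.16*1000 / ((1392.1/0.25497)*(1000*2.3926^2/2))
f = 0.044227


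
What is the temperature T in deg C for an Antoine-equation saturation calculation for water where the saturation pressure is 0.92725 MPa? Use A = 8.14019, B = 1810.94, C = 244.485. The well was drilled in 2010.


T = B / (A - log10(P_sat * 760 / 0.101325)) - C
T = 1810.94 / (8.14019 - log10(0.92725 * 760 / 0.101325)) - 244.485
T = 176.87 deg C


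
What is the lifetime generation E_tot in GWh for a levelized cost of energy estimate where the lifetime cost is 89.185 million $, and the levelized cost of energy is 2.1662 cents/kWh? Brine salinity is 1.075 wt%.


E_tot = C_tot / LCOE * 100
E_tot = 89.185 / 2.1662 * 100
E_tot = 4117.1 GWh


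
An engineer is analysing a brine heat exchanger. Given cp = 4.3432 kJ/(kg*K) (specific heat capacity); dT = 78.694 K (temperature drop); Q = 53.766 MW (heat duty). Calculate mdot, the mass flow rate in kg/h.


mdot = Q * 1000 / (cp * dT)
mdot = 53.766 * 1000 / (4.3432 * 78.694)
mdot = 157.3100 kg/s
Convert: 157.3100 kg/s * 3600.0 = 5.6632e+05 kg/h
mdot = 5.6632e+05 kg/h


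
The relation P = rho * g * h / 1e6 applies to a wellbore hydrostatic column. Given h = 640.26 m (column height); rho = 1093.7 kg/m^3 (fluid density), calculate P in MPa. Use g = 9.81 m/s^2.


P = rho * g * h / 1e6
P = 1093.7 * 9.81 * 640.26 / 1e6
P = 6.8695 MPa


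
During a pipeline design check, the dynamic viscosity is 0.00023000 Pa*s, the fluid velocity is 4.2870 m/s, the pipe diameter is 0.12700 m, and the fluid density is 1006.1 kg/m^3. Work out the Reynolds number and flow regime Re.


Step 1: Re = rho*vel*D/mu = 1006.1*4.287*0.127/0.00023 = 2.3816e+06
Step 2: Re = 2.3816e+06 > 4000, so flow is turbulent.
Re = 2.3816e+06 (turbulent)


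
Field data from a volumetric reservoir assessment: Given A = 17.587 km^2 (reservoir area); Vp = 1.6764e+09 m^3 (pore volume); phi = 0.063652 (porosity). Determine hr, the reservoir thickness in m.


hr = Vp / (A * 1e6 * phi)
hr = 1.6764e+09 / (17.587 * 1e6 * 0.063652)
hr = 1497.5 m


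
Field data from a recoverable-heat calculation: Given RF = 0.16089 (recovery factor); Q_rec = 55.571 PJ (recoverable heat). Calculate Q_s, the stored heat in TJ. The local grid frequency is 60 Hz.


Q_s = Q_rec / RF
Q_s = 55.571 / 0.16089
Q_s = 345.3975 PJ
Convert: 345.3975 PJ * 1000.0 = 3.4540e+05 TJ
Q_s = 3.4540e+05 TJ


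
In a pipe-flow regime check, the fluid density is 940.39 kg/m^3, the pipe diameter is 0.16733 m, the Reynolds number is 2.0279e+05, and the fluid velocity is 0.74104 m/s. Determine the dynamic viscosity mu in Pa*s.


mu = rho * vel * D / Re
mu = 940.39 * 0.74104 * 0.16733 / 2.0279e+05
mu = 0.00057501 Pa*s


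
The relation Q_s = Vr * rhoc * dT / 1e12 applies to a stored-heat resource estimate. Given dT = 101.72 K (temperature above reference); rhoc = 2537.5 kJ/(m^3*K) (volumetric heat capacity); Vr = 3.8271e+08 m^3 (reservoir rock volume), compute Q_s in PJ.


Q_s = Vr * rhoc * dT / 1e12
Q_s = 3.8271e+08 * 2537.5 * 101.72 / 1e12
Q_s = 98.783 PJ


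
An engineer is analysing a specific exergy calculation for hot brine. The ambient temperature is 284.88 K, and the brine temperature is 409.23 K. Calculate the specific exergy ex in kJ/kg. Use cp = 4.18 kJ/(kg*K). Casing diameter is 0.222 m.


ex = cp * ((T_b - T_0) - T_0 * ln(T_b/T_0))
ex = 4.18 * ((409.23 - 284.88) - 284.88 * ln(409.23/284.88))
ex = 88.465 kJ/kg


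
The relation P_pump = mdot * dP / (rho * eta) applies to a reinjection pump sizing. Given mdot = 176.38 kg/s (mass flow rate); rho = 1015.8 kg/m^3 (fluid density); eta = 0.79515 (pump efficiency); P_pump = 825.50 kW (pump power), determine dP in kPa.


dP = P_pump * rho * eta / mdot
dP = 825.50 * 1015.8 * 0.79515 / 176.38
dP = 3780.3 kPa


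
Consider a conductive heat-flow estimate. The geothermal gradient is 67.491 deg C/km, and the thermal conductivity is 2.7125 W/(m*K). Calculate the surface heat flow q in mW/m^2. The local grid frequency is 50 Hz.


q = k * grad / 1000
q = 2.7125 * 67.491 / 1000
q = 0.1830693 W/m^2
Convert: 0.1830693 W/m^2 * 1000.0 = 183.07 mW/m^2
q = 183.07 mW/m^2


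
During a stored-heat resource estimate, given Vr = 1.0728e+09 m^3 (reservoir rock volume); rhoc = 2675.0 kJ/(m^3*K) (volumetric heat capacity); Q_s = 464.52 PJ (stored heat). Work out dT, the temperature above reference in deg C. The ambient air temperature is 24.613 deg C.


dT = Q_s * 1e12 / (Vr * rhoc)
dT = 464.52 * 1e12 / (1.0728e+09 * 2675.0)
dT = 161.8683 K
Convert (temperature difference, 1 K = 1 deg C): 161.8683 K = 161.8683 deg C
dT = 161.87 deg C


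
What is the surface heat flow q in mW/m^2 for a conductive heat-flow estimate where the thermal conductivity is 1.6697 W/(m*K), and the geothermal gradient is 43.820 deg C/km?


q = k * grad / 1000
q = 1.6697 * 43.820 / 1000
q = 0.07316625 W/m^2
Convert: 0.07316625 W/m^2 * 1000.0 = 73.166 mW/m^2
q = 73.166 mW/m^2


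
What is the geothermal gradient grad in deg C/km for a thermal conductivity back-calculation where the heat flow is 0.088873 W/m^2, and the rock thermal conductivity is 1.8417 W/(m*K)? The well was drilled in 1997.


grad = q / k * 1000
grad = 0.088873 / 1.8417 * 1000
grad = 48.256 deg C/km


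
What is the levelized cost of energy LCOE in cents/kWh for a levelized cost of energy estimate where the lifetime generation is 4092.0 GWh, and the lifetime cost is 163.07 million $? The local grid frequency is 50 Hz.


LCOE = C_tot / E_tot * 100
LCOE = 163.07 / 4092.0 * 100
LCOE = 3.9851 cents/kWh


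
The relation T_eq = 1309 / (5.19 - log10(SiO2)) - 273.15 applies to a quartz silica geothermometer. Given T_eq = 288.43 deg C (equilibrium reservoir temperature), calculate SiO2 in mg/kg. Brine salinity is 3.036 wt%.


SiO2 = 10^(5.19 - 1309/(T_eq + 273.15))
SiO2 = 10^(5.19 - 1309/(288.43 + 273.15))
SiO2 = 722.90 mg/kg


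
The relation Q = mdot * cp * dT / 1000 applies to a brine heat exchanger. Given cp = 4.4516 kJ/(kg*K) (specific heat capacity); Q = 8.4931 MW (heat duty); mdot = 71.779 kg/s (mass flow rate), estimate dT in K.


dT = Q * 1000 / (mdot * cp)
dT = 8.4931 * 1000 / (71.779 * 4.4516)
dT = 26.580 K


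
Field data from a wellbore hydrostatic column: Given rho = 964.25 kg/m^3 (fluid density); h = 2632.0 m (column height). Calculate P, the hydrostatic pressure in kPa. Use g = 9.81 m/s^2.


P = rho * g * h / 1e6
P = 964.25 * 9.81 * 2632.0 / 1e6
P = 24.89686 MPa
Convert: 24.89686 MPa * 1000.0 = 24897 kPa
P = 24897 kPa


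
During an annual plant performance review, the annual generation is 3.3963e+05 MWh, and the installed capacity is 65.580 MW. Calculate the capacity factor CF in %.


CF = E_a / (cap * 8760) * 100
CF = 3.3963e+05 / (65.580 * 8760) * 100
CF = 59.119 %


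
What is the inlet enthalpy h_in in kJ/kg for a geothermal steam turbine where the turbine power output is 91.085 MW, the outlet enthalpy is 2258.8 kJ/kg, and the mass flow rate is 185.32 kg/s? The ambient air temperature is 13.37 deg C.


h_in = h_out + P * 1000 / mdot
h_in = 2258.8 + 91.085 * 1000 / 185.32
h_in = 2750.3 kJ/kg


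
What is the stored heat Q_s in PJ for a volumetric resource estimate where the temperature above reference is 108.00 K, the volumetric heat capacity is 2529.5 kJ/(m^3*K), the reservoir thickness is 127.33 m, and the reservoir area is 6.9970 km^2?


Step 1: Vr = A*1e6*hr = 6.997*1e6*127.33 = 8.909280e+08 m^3
Step 2: Q_s = Vr*rhoc*dT/1e12 = 8.909280e+08*2529.5*108.0/1e12 = 243.39 PJ
Q_s = 243.39 PJ


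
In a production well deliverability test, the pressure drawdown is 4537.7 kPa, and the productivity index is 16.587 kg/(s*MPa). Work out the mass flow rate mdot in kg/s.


mdot = PI * dP / 1000
mdot = 16.587 * 4537.7 / 1000
mdot = 75.267 kg/s


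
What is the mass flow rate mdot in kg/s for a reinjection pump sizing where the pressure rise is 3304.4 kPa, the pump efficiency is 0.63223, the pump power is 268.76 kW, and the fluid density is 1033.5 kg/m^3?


mdot = P_pump * rho * eta / dP
mdot = 268.76 * 1033.5 * 0.63223 / 3304.4
mdot = 53.144 kg/s
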